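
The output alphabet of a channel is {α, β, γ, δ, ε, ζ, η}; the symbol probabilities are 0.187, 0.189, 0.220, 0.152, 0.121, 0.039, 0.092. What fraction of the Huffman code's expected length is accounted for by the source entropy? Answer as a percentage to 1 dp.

98.0%

Entropy H = −Σ p log₂ p ≈ 2.6682 bits.
Huffman merges: 39/1000+23/250→131/1000; 121/1000+131/1000→63/250; 19/125+187/1000→339/1000; 189/1000+11/50→409/1000; 63/250+339/1000→591/1000; 409/1000+591/1000→1. L = 1361/500 ≈ 2.7220.
Efficiency = H/L = 2.6682/2.7220 = 98.0%.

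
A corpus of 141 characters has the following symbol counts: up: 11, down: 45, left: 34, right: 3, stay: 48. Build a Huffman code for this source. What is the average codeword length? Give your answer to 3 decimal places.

2.099 bits/symbol

Probabilities are the counts divided by 141.
Repeatedly combine the two least-probable nodes; the expected code length is the sum of the merged weights.
merge 1/47 + 11/141 → 14/141
merge 14/141 + 34/141 → 16/47
merge 15/47 + 16/47 → 31/47
merge 16/47 + 31/47 → 1
L = 14/141 + 16/47 + 31/47 + 1 = 296/141 ≈ 2.099 bits/symbol.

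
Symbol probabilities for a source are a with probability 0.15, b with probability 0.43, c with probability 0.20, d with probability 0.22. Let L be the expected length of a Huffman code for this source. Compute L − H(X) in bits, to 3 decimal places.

Entropy H = −Σ p log₂ p ≈ 1.8791 bits.
Huffman merges: 3/20+1/5→7/20; 11/50+7/20→57/100; 43/100+57/100→1. L = 48/25 ≈ 1.9200.
L − H = 1.9200 − 1.8791 = 0.041 bits.

0.041 bits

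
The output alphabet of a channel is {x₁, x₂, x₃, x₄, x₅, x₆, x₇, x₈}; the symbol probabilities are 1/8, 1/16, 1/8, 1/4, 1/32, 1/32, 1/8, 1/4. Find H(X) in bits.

2.6875 bits

Each probability is a power of 1/2, so log₂(1/p) is an integer.
H = Σ p·log₂(1/p) = 1/8·3 + 1/16·4 + 1/8·3 + 1/4·2 + 1/32·5 + 1/32·5 + 1/8·3 + 1/4·2 = 2.6875 bits.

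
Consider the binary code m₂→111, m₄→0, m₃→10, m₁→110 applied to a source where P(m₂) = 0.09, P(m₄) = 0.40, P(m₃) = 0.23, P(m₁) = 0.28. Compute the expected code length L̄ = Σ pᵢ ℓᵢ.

1.97 bits/symbol

L̄ = Σ pᵢ·ℓᵢ = 0.09·3 + 0.40·1 + 0.23·2 + 0.28·3 = 1.97 bits/symbol.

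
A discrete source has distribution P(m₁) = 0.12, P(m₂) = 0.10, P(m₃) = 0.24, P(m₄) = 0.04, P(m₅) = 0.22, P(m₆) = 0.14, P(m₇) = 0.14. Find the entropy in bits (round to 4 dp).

H = −Σ pᵢ log₂ pᵢ.
−0.12·log₂(0.12) = 0.3671
−0.10·log₂(0.10) = 0.3322
−0.24·log₂(0.24) = 0.4941
−0.04·log₂(0.04) = 0.1858
−0.22·log₂(0.22) = 0.4806
−0.14·log₂(0.14) = 0.3971
−0.14·log₂(0.14) = 0.3971
Sum ≈ 2.6539 → 2.6539 bits.

2.6539 bits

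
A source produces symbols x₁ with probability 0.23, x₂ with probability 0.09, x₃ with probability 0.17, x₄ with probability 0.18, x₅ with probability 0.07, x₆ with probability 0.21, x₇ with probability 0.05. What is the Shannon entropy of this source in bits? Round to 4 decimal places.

H = −Σ pᵢ log₂ pᵢ.
−0.23·log₂(0.23) = 0.4877
−0.09·log₂(0.09) = 0.3127
−0.17·log₂(0.17) = 0.4346
−0.18·log₂(0.18) = 0.4453
−0.07·log₂(0.07) = 0.2686
−0.21·log₂(0.21) = 0.4728
−0.05·log₂(0.05) = 0.2161
Sum ≈ 2.6377 → 2.6377 bits.

2.6377 bits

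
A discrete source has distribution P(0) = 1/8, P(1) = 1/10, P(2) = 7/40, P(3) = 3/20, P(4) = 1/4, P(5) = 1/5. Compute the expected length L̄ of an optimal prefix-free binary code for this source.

Repeatedly combine the two least-probable nodes; the expected code length is the sum of the merged weights.
merge 1/10 + 1/8 → 9/40
merge 3/20 + 7/40 → 13/40
merge 1/5 + 9/40 → 17/40
merge 1/4 + 13/40 → 23/40
merge 17/40 + 23/40 → 1
L = 9/40 + 13/40 + 17/40 + 23/40 + 1 = 51/20 = 2.55 bits/symbol.

2.55 bits/symbol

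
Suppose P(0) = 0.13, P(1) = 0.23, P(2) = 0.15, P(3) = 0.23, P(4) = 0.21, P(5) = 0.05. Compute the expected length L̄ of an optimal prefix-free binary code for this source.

2.51 bits/symbol

Repeatedly combine the two least-probable nodes; the expected code length is the sum of the merged weights.
merge 1/20 + 13/100 → 9/50
merge 3/20 + 9/50 → 33/100
merge 21/100 + 23/100 → 11/25
merge 23/100 + 33/100 → 14/25
merge 11/25 + 14/25 → 1
L = 9/50 + 33/100 + 11/25 + 14/25 + 1 = 251/100 = 2.51 bits/symbol.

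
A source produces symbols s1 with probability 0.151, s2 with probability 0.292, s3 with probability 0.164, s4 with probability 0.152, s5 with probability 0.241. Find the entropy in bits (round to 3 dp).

2.266 bits

H = −Σ pᵢ log₂ pᵢ.
−0.151·log₂(0.151) = 0.4118
−0.292·log₂(0.292) = 0.5186
−0.164·log₂(0.164) = 0.4278
−0.152·log₂(0.152) = 0.4131
−0.241·log₂(0.241) = 0.4947
Sum ≈ 2.2660 → 2.266 bits.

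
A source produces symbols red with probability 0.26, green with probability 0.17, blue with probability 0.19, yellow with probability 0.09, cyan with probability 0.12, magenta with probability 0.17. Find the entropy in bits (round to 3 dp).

2.509 bits

H = −Σ pᵢ log₂ pᵢ.
−0.26·log₂(0.26) = 0.5053
−0.17·log₂(0.17) = 0.4346
−0.19·log₂(0.19) = 0.4552
−0.09·log₂(0.09) = 0.3127
−0.12·log₂(0.12) = 0.3671
−0.17·log₂(0.17) = 0.4346
Sum ≈ 2.5094 → 2.509 bits.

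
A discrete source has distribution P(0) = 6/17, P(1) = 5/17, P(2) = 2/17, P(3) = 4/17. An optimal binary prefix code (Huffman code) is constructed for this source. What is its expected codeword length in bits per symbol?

Repeatedly combine the two least-probable nodes; the expected code length is the sum of the merged weights.
merge 2/17 + 4/17 → 6/17
merge 5/17 + 6/17 → 11/17
merge 6/17 + 11/17 → 1
L = 6/17 + 11/17 + 1 = 2 bits/symbol.

2 bits/symbol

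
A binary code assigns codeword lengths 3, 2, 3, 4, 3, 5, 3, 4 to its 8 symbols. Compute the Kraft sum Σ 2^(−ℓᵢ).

0.90625

With common denominator 2^5 = 32: Σ 2^(−ℓᵢ) = 4/32 + 8/32 + 4/32 + 2/32 + 4/32 + 1/32 + 4/32 + 2/32 = 29/32 = 0.90625.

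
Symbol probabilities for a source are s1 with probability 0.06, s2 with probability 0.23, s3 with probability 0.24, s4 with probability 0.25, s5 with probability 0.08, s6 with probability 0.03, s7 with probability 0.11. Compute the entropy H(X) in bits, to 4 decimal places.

2.5189 bits

H = −Σ pᵢ log₂ pᵢ.
−0.06·log₂(0.06) = 0.2435
−0.23·log₂(0.23) = 0.4877
−0.24·log₂(0.24) = 0.4941
−0.25·log₂(0.25) = 0.5000
−0.08·log₂(0.08) = 0.2915
−0.03·log₂(0.03) = 0.1518
−0.11·log₂(0.11) = 0.3503
Sum ≈ 2.5189 → 2.5189 bits.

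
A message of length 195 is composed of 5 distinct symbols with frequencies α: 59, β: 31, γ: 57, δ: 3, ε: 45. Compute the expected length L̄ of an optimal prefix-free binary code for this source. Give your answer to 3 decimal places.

2.174 bits/symbol

Probabilities are the counts divided by 195.
Repeatedly combine the two least-probable nodes; the expected code length is the sum of the merged weights.
merge 1/65 + 31/195 → 34/195
merge 34/195 + 3/13 → 79/195
merge 19/65 + 59/195 → 116/195
merge 79/195 + 116/195 → 1
L = 34/195 + 79/195 + 116/195 + 1 = 424/195 ≈ 2.174 bits/symbol.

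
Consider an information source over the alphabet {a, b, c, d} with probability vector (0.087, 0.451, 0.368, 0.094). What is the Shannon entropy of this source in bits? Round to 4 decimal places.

H = −Σ pᵢ log₂ pᵢ.
−0.087·log₂(0.087) = 0.3065
−0.451·log₂(0.451) = 0.5181
−0.368·log₂(0.368) = 0.5307
−0.094·log₂(0.094) = 0.3207
Sum ≈ 1.6760 → 1.6760 bits.

1.6760 bits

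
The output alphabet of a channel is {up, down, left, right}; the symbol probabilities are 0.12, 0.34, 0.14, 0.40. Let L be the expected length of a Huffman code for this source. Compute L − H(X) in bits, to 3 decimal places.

0.038 bits

Entropy H = −Σ p log₂ p ≈ 1.8221 bits.
Huffman merges: 3/25+7/50→13/50; 13/50+17/50→3/5; 2/5+3/5→1. L = 93/50 ≈ 1.8600.
L − H = 1.8600 − 1.8221 = 0.038 bits.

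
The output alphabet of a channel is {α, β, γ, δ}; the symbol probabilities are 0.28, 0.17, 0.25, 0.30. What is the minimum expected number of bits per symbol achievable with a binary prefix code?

2 bits/symbol

Repeatedly combine the two least-probable nodes; the expected code length is the sum of the merged weights.
merge 17/100 + 1/4 → 21/50
merge 7/25 + 3/10 → 29/50
merge 21/50 + 29/50 → 1
L = 21/50 + 29/50 + 1 = 2 bits/symbol.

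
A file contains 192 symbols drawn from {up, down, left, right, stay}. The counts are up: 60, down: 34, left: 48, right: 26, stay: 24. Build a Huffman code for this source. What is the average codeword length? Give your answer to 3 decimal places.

Probabilities are the counts divided by 192.
Repeatedly combine the two least-probable nodes; the expected code length is the sum of the merged weights.
merge 1/8 + 13/96 → 25/96
merge 17/96 + 1/4 → 41/96
merge 25/96 + 5/16 → 55/96
merge 41/96 + 55/96 → 1
L = 25/96 + 41/96 + 55/96 + 1 = 217/96 ≈ 2.260 bits/symbol.

2.260 bits/symbol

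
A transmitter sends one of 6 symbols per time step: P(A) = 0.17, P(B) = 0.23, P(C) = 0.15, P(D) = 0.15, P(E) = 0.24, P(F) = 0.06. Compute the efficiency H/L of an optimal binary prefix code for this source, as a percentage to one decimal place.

Entropy H = −Σ p log₂ p ≈ 2.4810 bits.
Huffman merges: 3/50+3/20→21/100; 3/20+17/100→8/25; 21/100+23/100→11/25; 6/25+8/25→14/25; 11/25+14/25→1. L = 253/100 ≈ 2.5300.
Efficiency = H/L = 2.4810/2.5300 = 98.1%.

98.1%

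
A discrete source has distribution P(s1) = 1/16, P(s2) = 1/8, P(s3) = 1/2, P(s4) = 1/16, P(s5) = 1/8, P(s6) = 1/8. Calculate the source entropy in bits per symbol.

Each probability is a power of 1/2, so log₂(1/p) is an integer.
H = Σ p·log₂(1/p) = 1/16·4 + 1/8·3 + 1/2·1 + 1/16·4 + 1/8·3 + 1/8·3 = 2.125 bits.

2.125 bits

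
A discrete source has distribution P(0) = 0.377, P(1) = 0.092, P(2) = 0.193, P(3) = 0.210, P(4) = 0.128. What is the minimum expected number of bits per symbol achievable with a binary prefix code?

2.22 bits/symbol

Repeatedly combine the two least-probable nodes; the expected code length is the sum of the merged weights.
merge 23/250 + 16/125 → 11/50
merge 193/1000 + 21/100 → 403/1000
merge 11/50 + 377/1000 → 597/1000
merge 403/1000 + 597/1000 → 1
L = 11/50 + 403/1000 + 597/1000 + 1 = 111/50 = 2.22 bits/symbol.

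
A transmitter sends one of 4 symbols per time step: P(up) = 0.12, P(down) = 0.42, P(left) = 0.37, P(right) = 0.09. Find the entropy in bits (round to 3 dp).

1.736 bits

H = −Σ pᵢ log₂ pᵢ.
−0.12·log₂(0.12) = 0.3671
−0.42·log₂(0.42) = 0.5256
−0.37·log₂(0.37) = 0.5307
−0.09·log₂(0.09) = 0.3127
Sum ≈ 1.7361 → 1.736 bits.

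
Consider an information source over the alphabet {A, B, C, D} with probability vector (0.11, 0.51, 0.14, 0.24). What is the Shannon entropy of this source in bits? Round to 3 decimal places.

1.737 bits

H = −Σ pᵢ log₂ pᵢ.
−0.11·log₂(0.11) = 0.3503
−0.51·log₂(0.51) = 0.4954
−0.14·log₂(0.14) = 0.3971
−0.24·log₂(0.24) = 0.4941
Sum ≈ 1.7370 → 1.737 bits.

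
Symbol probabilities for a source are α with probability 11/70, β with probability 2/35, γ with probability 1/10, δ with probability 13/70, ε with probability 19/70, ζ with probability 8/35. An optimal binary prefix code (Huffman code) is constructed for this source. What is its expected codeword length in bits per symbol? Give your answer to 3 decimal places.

2.471 bits/symbol

Repeatedly combine the two least-probable nodes; the expected code length is the sum of the merged weights.
merge 2/35 + 1/10 → 11/70
merge 11/70 + 11/70 → 11/35
merge 13/70 + 8/35 → 29/70
merge 19/70 + 11/35 → 41/70
merge 29/70 + 41/70 → 1
L = 11/70 + 11/35 + 29/70 + 41/70 + 1 = 173/70 ≈ 2.471 bits/symbol.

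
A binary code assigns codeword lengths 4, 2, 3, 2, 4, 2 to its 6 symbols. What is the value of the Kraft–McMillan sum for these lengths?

With common denominator 2^4 = 16: Σ 2^(−ℓᵢ) = 1/16 + 4/16 + 2/16 + 4/16 + 1/16 + 4/16 = 16/16 = 1.

1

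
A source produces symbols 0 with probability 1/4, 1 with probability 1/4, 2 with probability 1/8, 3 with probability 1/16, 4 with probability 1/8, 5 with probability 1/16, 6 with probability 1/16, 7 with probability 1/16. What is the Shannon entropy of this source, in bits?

2.75 bits

Each probability is a power of 1/2, so log₂(1/p) is an integer.
H = Σ p·log₂(1/p) = 1/4·2 + 1/4·2 + 1/8·3 + 1/16·4 + 1/8·3 + 1/16·4 + 1/16·4 + 1/16·4 = 2.75 bits.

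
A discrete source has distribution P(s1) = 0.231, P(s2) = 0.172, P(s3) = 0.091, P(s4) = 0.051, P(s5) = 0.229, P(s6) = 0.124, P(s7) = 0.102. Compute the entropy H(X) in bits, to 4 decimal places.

H = −Σ pᵢ log₂ pᵢ.
−0.231·log₂(0.231) = 0.4883
−0.172·log₂(0.172) = 0.4368
−0.091·log₂(0.091) = 0.3147
−0.051·log₂(0.051) = 0.2190
−0.229·log₂(0.229) = 0.4870
−0.124·log₂(0.124) = 0.3734
−0.102·log₂(0.102) = 0.3359
Sum ≈ 2.6551 → 2.6551 bits.

2.6551 bits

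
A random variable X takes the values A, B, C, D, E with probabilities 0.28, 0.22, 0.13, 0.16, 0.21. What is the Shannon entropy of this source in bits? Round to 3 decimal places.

2.273 bits

H = −Σ pᵢ log₂ pᵢ.
−0.28·log₂(0.28) = 0.5142
−0.22·log₂(0.22) = 0.4806
−0.13·log₂(0.13) = 0.3826
−0.16·log₂(0.16) = 0.4230
−0.21·log₂(0.21) = 0.4728
Sum ≈ 2.2733 → 2.273 bits.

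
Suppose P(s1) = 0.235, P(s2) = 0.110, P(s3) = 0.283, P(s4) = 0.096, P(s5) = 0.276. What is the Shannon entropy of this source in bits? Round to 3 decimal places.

H = −Σ pᵢ log₂ pᵢ.
−0.235·log₂(0.235) = 0.4910
−0.110·log₂(0.110) = 0.3503
−0.283·log₂(0.283) = 0.5154
−0.096·log₂(0.096) = 0.3246
−0.276·log₂(0.276) = 0.5126
Sum ≈ 2.1938 → 2.194 bits.

2.194 bits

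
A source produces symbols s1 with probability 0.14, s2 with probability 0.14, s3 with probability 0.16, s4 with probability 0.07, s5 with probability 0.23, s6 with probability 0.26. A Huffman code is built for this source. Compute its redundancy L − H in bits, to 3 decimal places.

Entropy H = −Σ p log₂ p ≈ 2.4787 bits.
Huffman merges: 7/100+7/50→21/100; 7/50+4/25→3/10; 21/100+23/100→11/25; 13/50+3/10→14/25; 11/25+14/25→1. L = 251/100 ≈ 2.5100.
L − H = 2.5100 − 2.4787 = 0.031 bits.

0.031 bits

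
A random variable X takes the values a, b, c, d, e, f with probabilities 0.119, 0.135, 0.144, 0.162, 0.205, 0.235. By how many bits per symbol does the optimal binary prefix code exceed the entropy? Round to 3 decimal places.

Entropy H = −Σ p log₂ p ≈ 2.5431 bits.
Huffman merges: 119/1000+27/200→127/500; 18/125+81/500→153/500; 41/200+47/200→11/25; 127/500+153/500→14/25; 11/25+14/25→1. L = 64/25 ≈ 2.5600.
L − H = 2.5600 − 2.5431 = 0.017 bits.

0.017 bits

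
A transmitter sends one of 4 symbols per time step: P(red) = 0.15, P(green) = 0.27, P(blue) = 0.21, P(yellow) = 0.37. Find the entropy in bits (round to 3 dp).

1.924 bits

H = −Σ pᵢ log₂ pᵢ.
−0.15·log₂(0.15) = 0.4105
−0.27·log₂(0.27) = 0.5100
−0.21·log₂(0.21) = 0.4728
−0.37·log₂(0.37) = 0.5307
Sum ≈ 1.9241 → 1.924 bits.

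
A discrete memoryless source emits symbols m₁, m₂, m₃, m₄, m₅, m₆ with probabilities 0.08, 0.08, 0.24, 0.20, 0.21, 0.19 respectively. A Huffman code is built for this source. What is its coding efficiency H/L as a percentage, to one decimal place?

98.4%

Entropy H = −Σ p log₂ p ≈ 2.4696 bits.
Huffman merges: 2/25+2/25→4/25; 4/25+19/100→7/20; 1/5+21/100→41/100; 6/25+7/20→59/100; 41/100+59/100→1. L = 251/100 ≈ 2.5100.
Efficiency = H/L = 2.4696/2.5100 = 98.4%.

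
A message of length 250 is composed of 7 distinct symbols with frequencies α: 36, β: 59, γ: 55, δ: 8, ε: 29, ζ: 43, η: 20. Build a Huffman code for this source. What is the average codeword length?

Probabilities are the counts divided by 250.
Repeatedly combine the two least-probable nodes; the expected code length is the sum of the merged weights.
merge 4/125 + 2/25 → 14/125
merge 14/125 + 29/250 → 57/250
merge 18/125 + 43/250 → 79/250
merge 11/50 + 57/250 → 56/125
merge 59/250 + 79/250 → 69/125
merge 56/125 + 69/125 → 1
L = 14/125 + 57/250 + 79/250 + 56/125 + 69/125 + 1 = 332/125 = 2.656 bits/symbol.

2.656 bits/symbol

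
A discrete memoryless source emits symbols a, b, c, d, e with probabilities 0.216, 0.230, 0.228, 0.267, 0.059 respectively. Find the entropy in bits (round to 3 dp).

H = −Σ pᵢ log₂ pᵢ.
−0.216·log₂(0.216) = 0.4776
−0.230·log₂(0.230) = 0.4877
−0.228·log₂(0.228) = 0.4863
−0.267·log₂(0.267) = 0.5087
−0.059·log₂(0.059) = 0.2409
Sum ≈ 2.2011 → 2.201 bits.

2.201 bits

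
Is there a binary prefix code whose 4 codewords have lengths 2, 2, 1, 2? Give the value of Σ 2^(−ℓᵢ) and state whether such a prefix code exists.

With common denominator 2^2 = 4: Σ 2^(−ℓᵢ) = 1/4 + 1/4 + 2/4 + 1/4 = 5/4 = 1.25.
Kraft's inequality requires Σ ≤ 1; here Σ = 1.25 > 1, so no such prefix code exists.

1.25; no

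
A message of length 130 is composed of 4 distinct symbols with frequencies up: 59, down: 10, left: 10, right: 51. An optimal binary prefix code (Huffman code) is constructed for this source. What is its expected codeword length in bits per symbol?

1.7 bits/symbol

Probabilities are the counts divided by 130.
Repeatedly combine the two least-probable nodes; the expected code length is the sum of the merged weights.
merge 1/13 + 1/13 → 2/13
merge 2/13 + 51/130 → 71/130
merge 59/130 + 71/130 → 1
L = 2/13 + 71/130 + 1 = 17/10 = 1.7 bits/symbol.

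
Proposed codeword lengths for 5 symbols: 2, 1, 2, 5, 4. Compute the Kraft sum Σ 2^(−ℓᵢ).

1.09375

With common denominator 2^5 = 32: Σ 2^(−ℓᵢ) = 8/32 + 16/32 + 8/32 + 1/32 + 2/32 = 35/32 = 1.09375.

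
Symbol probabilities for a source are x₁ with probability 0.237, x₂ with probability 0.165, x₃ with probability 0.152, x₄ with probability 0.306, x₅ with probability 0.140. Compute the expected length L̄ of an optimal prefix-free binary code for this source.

2.292 bits/symbol

Repeatedly combine the two least-probable nodes; the expected code length is the sum of the merged weights.
merge 7/50 + 19/125 → 73/250
merge 33/200 + 237/1000 → 201/500
merge 73/250 + 153/500 → 299/500
merge 201/500 + 299/500 → 1
L = 73/250 + 201/500 + 299/500 + 1 = 573/250 = 2.292 bits/symbol.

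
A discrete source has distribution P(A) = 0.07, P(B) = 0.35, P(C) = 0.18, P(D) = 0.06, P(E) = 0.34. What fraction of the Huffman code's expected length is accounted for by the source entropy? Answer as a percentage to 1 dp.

Entropy H = −Σ p log₂ p ≈ 2.0167 bits.
Huffman merges: 3/50+7/100→13/100; 13/100+9/50→31/100; 31/100+17/50→13/20; 7/20+13/20→1. L = 209/100 ≈ 2.0900.
Efficiency = H/L = 2.0167/2.0900 = 96.5%.

96.5%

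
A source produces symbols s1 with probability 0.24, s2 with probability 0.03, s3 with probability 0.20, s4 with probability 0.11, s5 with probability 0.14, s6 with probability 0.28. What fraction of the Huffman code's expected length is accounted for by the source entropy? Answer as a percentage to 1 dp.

98.0%

Entropy H = −Σ p log₂ p ≈ 2.3719 bits.
Huffman merges: 3/100+11/100→7/50; 7/50+7/50→7/25; 1/5+6/25→11/25; 7/25+7/25→14/25; 11/25+14/25→1. L = 121/50 ≈ 2.4200.
Efficiency = H/L = 2.3719/2.4200 = 98.0%.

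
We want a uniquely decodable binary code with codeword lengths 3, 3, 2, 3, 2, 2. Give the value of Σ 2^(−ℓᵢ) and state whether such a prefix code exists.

1.125; no

With common denominator 2^3 = 8: Σ 2^(−ℓᵢ) = 1/8 + 1/8 + 2/8 + 1/8 + 2/8 + 2/8 = 9/8 = 1.125.
Kraft's inequality requires Σ ≤ 1; here Σ = 1.125 > 1, so no such prefix code exists.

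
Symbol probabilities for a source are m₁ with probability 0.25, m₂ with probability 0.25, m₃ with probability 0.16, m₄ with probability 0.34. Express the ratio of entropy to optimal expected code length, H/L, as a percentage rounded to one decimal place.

Entropy H = −Σ p log₂ p ≈ 1.9522 bits.
Huffman merges: 4/25+1/4→41/100; 1/4+17/50→59/100; 41/100+59/100→1. L = 2 ≈ 2.0000.
Efficiency = H/L = 1.9522/2.0000 = 97.6%.

97.6%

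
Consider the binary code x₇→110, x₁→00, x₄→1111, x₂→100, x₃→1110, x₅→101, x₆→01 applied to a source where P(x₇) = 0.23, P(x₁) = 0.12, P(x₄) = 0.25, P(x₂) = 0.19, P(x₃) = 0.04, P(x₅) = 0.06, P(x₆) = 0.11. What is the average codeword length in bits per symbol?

L̄ = Σ pᵢ·ℓᵢ = 0.23·3 + 0.12·2 + 0.25·4 + 0.19·3 + 0.04·4 + 0.06·3 + 0.11·2 = 3.06 bits/symbol.

3.06 bits/symbol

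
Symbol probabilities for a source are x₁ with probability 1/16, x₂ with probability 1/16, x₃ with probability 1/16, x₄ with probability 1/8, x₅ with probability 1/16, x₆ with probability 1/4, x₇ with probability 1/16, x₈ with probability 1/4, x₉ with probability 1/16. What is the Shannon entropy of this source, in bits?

Each probability is a power of 1/2, so log₂(1/p) is an integer.
H = Σ p·log₂(1/p) = 1/16·4 + 1/16·4 + 1/16·4 + 1/8·3 + 1/16·4 + 1/4·2 + 1/16·4 + 1/4·2 + 1/16·4 = 2.875 bits.

2.875 bits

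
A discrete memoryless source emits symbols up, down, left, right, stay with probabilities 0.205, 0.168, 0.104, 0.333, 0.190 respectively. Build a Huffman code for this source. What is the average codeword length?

Repeatedly combine the two least-probable nodes; the expected code length is the sum of the merged weights.
merge 13/125 + 21/125 → 34/125
merge 19/100 + 41/200 → 79/200
merge 34/125 + 333/1000 → 121/200
merge 79/200 + 121/200 → 1
L = 34/125 + 79/200 + 121/200 + 1 = 284/125 = 2.272 bits/symbol.

2.272 bits/symbol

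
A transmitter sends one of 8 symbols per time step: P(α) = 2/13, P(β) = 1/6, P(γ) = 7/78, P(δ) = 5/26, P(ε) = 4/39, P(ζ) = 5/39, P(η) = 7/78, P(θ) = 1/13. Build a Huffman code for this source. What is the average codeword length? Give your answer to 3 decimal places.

2.974 bits/symbol

Repeatedly combine the two least-probable nodes; the expected code length is the sum of the merged weights.
merge 1/13 + 7/78 → 1/6
merge 7/78 + 4/39 → 5/26
merge 5/39 + 2/13 → 11/39
merge 1/6 + 1/6 → 1/3
merge 5/26 + 5/26 → 5/13
merge 11/39 + 1/3 → 8/13
merge 5/13 + 8/13 → 1
L = 1/6 + 5/26 + 11/39 + 1/3 + 5/13 + 8/13 + 1 = 116/39 ≈ 2.974 bits/symbol.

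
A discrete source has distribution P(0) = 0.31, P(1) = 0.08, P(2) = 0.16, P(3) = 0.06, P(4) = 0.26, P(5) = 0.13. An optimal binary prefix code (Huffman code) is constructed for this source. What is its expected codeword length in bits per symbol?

Repeatedly combine the two least-probable nodes; the expected code length is the sum of the merged weights.
merge 3/50 + 2/25 → 7/50
merge 13/100 + 7/50 → 27/100
merge 4/25 + 13/50 → 21/50
merge 27/100 + 31/100 → 29/50
merge 21/50 + 29/50 → 1
L = 7/50 + 27/100 + 21/50 + 29/50 + 1 = 241/100 = 2.41 bits/symbol.

2.41 bits/symbol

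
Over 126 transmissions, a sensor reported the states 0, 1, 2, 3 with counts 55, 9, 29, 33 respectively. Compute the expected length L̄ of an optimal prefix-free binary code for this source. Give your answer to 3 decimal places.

1.865 bits/symbol

Probabilities are the counts divided by 126.
Repeatedly combine the two least-probable nodes; the expected code length is the sum of the merged weights.
merge 1/14 + 29/126 → 19/63
merge 11/42 + 19/63 → 71/126
merge 55/126 + 71/126 → 1
L = 19/63 + 71/126 + 1 = 235/126 ≈ 1.865 bits/symbol.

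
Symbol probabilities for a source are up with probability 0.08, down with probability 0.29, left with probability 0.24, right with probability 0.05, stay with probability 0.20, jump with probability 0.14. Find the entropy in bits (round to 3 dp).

2.381 bits

H = −Σ pᵢ log₂ pᵢ.
−0.08·log₂(0.08) = 0.2915
−0.29·log₂(0.29) = 0.5179
−0.24·log₂(0.24) = 0.4941
−0.05·log₂(0.05) = 0.2161
−0.20·log₂(0.20) = 0.4644
−0.14·log₂(0.14) = 0.3971
Sum ≈ 2.3811 → 2.381 bits.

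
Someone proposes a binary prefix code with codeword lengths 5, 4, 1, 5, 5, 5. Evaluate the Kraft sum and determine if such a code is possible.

With common denominator 2^5 = 32: Σ 2^(−ℓᵢ) = 1/32 + 2/32 + 16/32 + 1/32 + 1/32 + 1/32 = 22/32 = 0.6875.
Kraft's inequality requires Σ ≤ 1; here Σ = 0.6875 ≤ 1, so such a prefix code exists.

0.6875; yes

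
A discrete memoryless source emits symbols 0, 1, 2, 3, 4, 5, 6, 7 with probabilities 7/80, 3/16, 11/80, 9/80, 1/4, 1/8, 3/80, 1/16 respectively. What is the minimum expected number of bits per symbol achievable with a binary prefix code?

Repeatedly combine the two least-probable nodes; the expected code length is the sum of the merged weights.
merge 3/80 + 1/16 → 1/10
merge 7/80 + 1/10 → 3/16
merge 9/80 + 1/8 → 19/80
merge 11/80 + 3/16 → 13/40
merge 3/16 + 19/80 → 17/40
merge 1/4 + 13/40 → 23/40
merge 17/40 + 23/40 → 1
L = 1/10 + 3/16 + 19/80 + 13/40 + 17/40 + 23/40 + 1 = 57/20 = 2.85 bits/symbol.

2.85 bits/symbol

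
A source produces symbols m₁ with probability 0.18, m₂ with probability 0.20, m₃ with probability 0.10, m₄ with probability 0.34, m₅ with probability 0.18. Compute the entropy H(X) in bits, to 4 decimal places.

H = −Σ pᵢ log₂ pᵢ.
−0.18·log₂(0.18) = 0.4453
−0.20·log₂(0.20) = 0.4644
−0.10·log₂(0.10) = 0.3322
−0.34·log₂(0.34) = 0.5292
−0.18·log₂(0.18) = 0.4453
Sum ≈ 2.2164 → 2.2164 bits.

2.2164 bits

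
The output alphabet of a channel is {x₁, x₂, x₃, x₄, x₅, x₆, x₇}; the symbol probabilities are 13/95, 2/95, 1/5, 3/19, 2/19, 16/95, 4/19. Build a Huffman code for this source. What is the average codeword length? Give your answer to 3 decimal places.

Repeatedly combine the two least-probable nodes; the expected code length is the sum of the merged weights.
merge 2/95 + 2/19 → 12/95
merge 12/95 + 13/95 → 5/19
merge 3/19 + 16/95 → 31/95
merge 1/5 + 4/19 → 39/95
merge 5/19 + 31/95 → 56/95
merge 39/95 + 56/95 → 1
L = 12/95 + 5/19 + 31/95 + 39/95 + 56/95 + 1 = 258/95 ≈ 2.716 bits/symbol.

2.716 bits/symbol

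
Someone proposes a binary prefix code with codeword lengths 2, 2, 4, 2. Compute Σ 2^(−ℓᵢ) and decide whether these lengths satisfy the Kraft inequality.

0.8125; yes

With common denominator 2^4 = 16: Σ 2^(−ℓᵢ) = 4/16 + 4/16 + 1/16 + 4/16 = 13/16 = 0.8125.
Kraft's inequality requires Σ ≤ 1; here Σ = 0.8125 ≤ 1, so such a prefix code exists.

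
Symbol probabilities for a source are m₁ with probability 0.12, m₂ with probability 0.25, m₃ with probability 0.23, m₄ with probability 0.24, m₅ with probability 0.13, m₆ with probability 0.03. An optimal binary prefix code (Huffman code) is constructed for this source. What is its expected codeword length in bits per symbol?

2.43 bits/symbol

Repeatedly combine the two least-probable nodes; the expected code length is the sum of the merged weights.
merge 3/100 + 3/25 → 3/20
merge 13/100 + 3/20 → 7/25
merge 23/100 + 6/25 → 47/100
merge 1/4 + 7/25 → 53/100
merge 47/100 + 53/100 → 1
L = 3/20 + 7/25 + 47/100 + 53/100 + 1 = 243/100 = 2.43 bits/symbol.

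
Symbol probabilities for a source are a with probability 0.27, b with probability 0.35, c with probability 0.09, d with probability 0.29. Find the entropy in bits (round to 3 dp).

H = −Σ pᵢ log₂ pᵢ.
−0.27·log₂(0.27) = 0.5100
−0.35·log₂(0.35) = 0.5301
−0.09·log₂(0.09) = 0.3127
−0.29·log₂(0.29) = 0.5179
Sum ≈ 1.8707 → 1.871 bits.

1.871 bits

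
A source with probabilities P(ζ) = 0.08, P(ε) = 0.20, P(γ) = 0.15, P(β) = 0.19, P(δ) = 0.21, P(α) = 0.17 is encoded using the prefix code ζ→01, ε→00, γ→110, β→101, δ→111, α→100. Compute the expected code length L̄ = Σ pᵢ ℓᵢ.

2.72 bits/symbol

L̄ = Σ pᵢ·ℓᵢ = 0.08·2 + 0.20·2 + 0.15·3 + 0.19·3 + 0.21·3 + 0.17·3 = 2.72 bits/symbol.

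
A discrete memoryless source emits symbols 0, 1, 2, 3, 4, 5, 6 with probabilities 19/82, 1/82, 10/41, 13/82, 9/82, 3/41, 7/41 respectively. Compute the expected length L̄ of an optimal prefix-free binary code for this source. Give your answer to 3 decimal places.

2.610 bits/symbol

Repeatedly combine the two least-probable nodes; the expected code length is the sum of the merged weights.
merge 1/82 + 3/41 → 7/82
merge 7/82 + 9/82 → 8/41
merge 13/82 + 7/41 → 27/82
merge 8/41 + 19/82 → 35/82
merge 10/41 + 27/82 → 47/82
merge 35/82 + 47/82 → 1
L = 7/82 + 8/41 + 27/82 + 35/82 + 47/82 + 1 = 107/41 ≈ 2.610 bits/symbol.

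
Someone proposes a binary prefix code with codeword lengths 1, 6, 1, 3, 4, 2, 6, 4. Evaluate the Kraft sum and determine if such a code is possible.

With common denominator 2^6 = 64: Σ 2^(−ℓᵢ) = 32/64 + 1/64 + 32/64 + 8/64 + 4/64 + 16/64 + 1/64 + 4/64 = 98/64 = 1.53125.
Kraft's inequality requires Σ ≤ 1; here Σ = 1.53125 > 1, so no such prefix code exists.

1.53125; no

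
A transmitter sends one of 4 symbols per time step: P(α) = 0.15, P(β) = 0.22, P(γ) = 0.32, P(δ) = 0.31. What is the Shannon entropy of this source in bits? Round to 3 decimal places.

H = −Σ pᵢ log₂ pᵢ.
−0.15·log₂(0.15) = 0.4105
−0.22·log₂(0.22) = 0.4806
−0.32·log₂(0.32) = 0.5260
−0.31·log₂(0.31) = 0.5238
Sum ≈ 1.9409 → 1.941 bits.

1.941 bits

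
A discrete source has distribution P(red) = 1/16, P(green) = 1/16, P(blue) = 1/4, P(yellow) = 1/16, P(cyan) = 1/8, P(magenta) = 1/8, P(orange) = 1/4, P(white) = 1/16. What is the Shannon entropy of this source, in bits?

2.75 bits

Each probability is a power of 1/2, so log₂(1/p) is an integer.
H = Σ p·log₂(1/p) = 1/16·4 + 1/16·4 + 1/4·2 + 1/16·4 + 1/8·3 + 1/8·3 + 1/4·2 + 1/16·4 = 2.75 bits.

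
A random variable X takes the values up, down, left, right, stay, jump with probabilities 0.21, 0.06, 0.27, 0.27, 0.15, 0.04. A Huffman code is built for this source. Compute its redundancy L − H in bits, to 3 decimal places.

Entropy H = −Σ p log₂ p ≈ 2.3327 bits.
Huffman merges: 1/25+3/50→1/10; 1/10+3/20→1/4; 21/100+1/4→23/50; 27/100+27/100→27/50; 23/50+27/50→1. L = 47/20 ≈ 2.3500.
L − H = 2.3500 − 2.3327 = 0.017 bits.

0.017 bits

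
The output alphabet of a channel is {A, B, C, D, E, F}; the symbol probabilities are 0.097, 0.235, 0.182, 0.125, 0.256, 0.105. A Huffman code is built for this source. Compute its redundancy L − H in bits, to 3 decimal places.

0.025 bits

Entropy H = −Σ p log₂ p ≈ 2.4845 bits.
Huffman merges: 97/1000+21/200→101/500; 1/8+91/500→307/1000; 101/500+47/200→437/1000; 32/125+307/1000→563/1000; 437/1000+563/1000→1. L = 2509/1000 ≈ 2.5090.
L − H = 2.5090 − 2.4845 = 0.025 bits.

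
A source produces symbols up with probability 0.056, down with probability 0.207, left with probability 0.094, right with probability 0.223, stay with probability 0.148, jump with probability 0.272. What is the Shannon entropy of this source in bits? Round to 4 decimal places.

H = −Σ pᵢ log₂ pᵢ.
−0.056·log₂(0.056) = 0.2329
−0.207·log₂(0.207) = 0.4704
−0.094·log₂(0.094) = 0.3207
−0.223·log₂(0.223) = 0.4828
−0.148·log₂(0.148) = 0.4079
−0.272·log₂(0.272) = 0.5109
Sum ≈ 2.4255 → 2.4255 bits.

2.4255 bits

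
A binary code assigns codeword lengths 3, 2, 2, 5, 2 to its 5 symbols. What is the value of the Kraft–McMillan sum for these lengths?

0.90625

With common denominator 2^5 = 32: Σ 2^(−ℓᵢ) = 4/32 + 8/32 + 8/32 + 1/32 + 8/32 = 29/32 = 0.90625.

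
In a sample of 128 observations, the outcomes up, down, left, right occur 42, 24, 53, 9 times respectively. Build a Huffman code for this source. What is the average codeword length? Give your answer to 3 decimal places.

1.844 bits/symbol

Probabilities are the counts divided by 128.
Repeatedly combine the two least-probable nodes; the expected code length is the sum of the merged weights.
merge 9/128 + 3/16 → 33/128
merge 33/128 + 21/64 → 75/128
merge 53/128 + 75/128 → 1
L = 33/128 + 75/128 + 1 = 59/32 ≈ 1.844 bits/symbol.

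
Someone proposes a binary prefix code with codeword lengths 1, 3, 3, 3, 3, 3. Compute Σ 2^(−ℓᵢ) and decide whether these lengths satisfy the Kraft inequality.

With common denominator 2^3 = 8: Σ 2^(−ℓᵢ) = 4/8 + 1/8 + 1/8 + 1/8 + 1/8 + 1/8 = 9/8 = 1.125.
Kraft's inequality requires Σ ≤ 1; here Σ = 1.125 > 1, so no such prefix code exists.

1.125; no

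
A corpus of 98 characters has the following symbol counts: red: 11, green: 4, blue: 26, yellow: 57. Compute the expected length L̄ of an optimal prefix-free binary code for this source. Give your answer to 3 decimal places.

1.571 bits/symbol

Probabilities are the counts divided by 98.
Repeatedly combine the two least-probable nodes; the expected code length is the sum of the merged weights.
merge 2/49 + 11/98 → 15/98
merge 15/98 + 13/49 → 41/98
merge 41/98 + 57/98 → 1
L = 15/98 + 41/98 + 1 = 11/7 ≈ 1.571 bits/symbol.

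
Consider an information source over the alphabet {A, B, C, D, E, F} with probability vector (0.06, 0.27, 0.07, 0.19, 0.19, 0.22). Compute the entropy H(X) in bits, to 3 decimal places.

2.413 bits

H = −Σ pᵢ log₂ pᵢ.
−0.06·log₂(0.06) = 0.2435
−0.27·log₂(0.27) = 0.5100
−0.07·log₂(0.07) = 0.2686
−0.19·log₂(0.19) = 0.4552
−0.19·log₂(0.19) = 0.4552
−0.22·log₂(0.22) = 0.4806
Sum ≈ 2.4131 → 2.413 bits.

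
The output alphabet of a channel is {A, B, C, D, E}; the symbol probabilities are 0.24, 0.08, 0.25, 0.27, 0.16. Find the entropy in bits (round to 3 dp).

2.219 bits

H = −Σ pᵢ log₂ pᵢ.
−0.24·log₂(0.24) = 0.4941
−0.08·log₂(0.08) = 0.2915
−0.25·log₂(0.25) = 0.5000
−0.27·log₂(0.27) = 0.5100
−0.16·log₂(0.16) = 0.4230
Sum ≈ 2.2187 → 2.219 bits.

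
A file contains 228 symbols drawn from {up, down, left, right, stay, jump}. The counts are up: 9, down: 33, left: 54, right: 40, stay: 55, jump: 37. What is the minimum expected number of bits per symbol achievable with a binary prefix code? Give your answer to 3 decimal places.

Probabilities are the counts divided by 228.
Repeatedly combine the two least-probable nodes; the expected code length is the sum of the merged weights.
merge 3/76 + 11/76 → 7/38
merge 37/228 + 10/57 → 77/228
merge 7/38 + 9/38 → 8/19
merge 55/228 + 77/228 → 11/19
merge 8/19 + 11/19 → 1
L = 7/38 + 77/228 + 8/19 + 11/19 + 1 = 575/228 ≈ 2.522 bits/symbol.

2.522 bits/symbol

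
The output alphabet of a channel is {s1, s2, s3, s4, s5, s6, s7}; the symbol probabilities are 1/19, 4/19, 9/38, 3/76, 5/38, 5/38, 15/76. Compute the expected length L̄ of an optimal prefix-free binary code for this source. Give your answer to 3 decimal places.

Repeatedly combine the two least-probable nodes; the expected code length is the sum of the merged weights.
merge 3/76 + 1/19 → 7/76
merge 7/76 + 5/38 → 17/76
merge 5/38 + 15/76 → 25/76
merge 4/19 + 17/76 → 33/76
merge 9/38 + 25/76 → 43/76
merge 33/76 + 43/76 → 1
L = 7/76 + 17/76 + 25/76 + 33/76 + 43/76 + 1 = 201/76 ≈ 2.645 bits/symbol.

2.645 bits/symbol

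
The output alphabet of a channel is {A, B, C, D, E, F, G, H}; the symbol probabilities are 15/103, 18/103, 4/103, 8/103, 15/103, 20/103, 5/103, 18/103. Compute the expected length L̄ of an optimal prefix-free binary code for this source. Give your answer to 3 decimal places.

2.883 bits/symbol

Repeatedly combine the two least-probable nodes; the expected code length is the sum of the merged weights.
merge 4/103 + 5/103 → 9/103
merge 8/103 + 9/103 → 17/103
merge 15/103 + 15/103 → 30/103
merge 17/103 + 18/103 → 35/103
merge 18/103 + 20/103 → 38/103
merge 30/103 + 35/103 → 65/103
merge 38/103 + 65/103 → 1
L = 9/103 + 17/103 + 30/103 + 35/103 + 38/103 + 65/103 + 1 = 297/103 ≈ 2.883 bits/symbol.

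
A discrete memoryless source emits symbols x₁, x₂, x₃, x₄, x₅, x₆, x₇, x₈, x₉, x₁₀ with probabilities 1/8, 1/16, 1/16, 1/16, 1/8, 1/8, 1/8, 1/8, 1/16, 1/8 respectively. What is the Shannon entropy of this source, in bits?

Each probability is a power of 1/2, so log₂(1/p) is an integer.
H = Σ p·log₂(1/p) = 1/8·3 + 1/16·4 + 1/16·4 + 1/16·4 + 1/8·3 + 1/8·3 + 1/8·3 + 1/8·3 + 1/16·4 + 1/8·3 = 3.25 bits.

3.25 bits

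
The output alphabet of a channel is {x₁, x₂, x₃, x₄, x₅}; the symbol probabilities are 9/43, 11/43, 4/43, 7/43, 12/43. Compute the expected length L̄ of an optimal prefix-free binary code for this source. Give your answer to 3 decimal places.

Repeatedly combine the two least-probable nodes; the expected code length is the sum of the merged weights.
merge 4/43 + 7/43 → 11/43
merge 9/43 + 11/43 → 20/43
merge 11/43 + 12/43 → 23/43
merge 20/43 + 23/43 → 1
L = 11/43 + 20/43 + 23/43 + 1 = 97/43 ≈ 2.256 bits/symbol.

2.256 bits/symbol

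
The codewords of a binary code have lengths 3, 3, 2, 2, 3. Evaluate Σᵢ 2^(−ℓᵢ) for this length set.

0.875

With common denominator 2^3 = 8: Σ 2^(−ℓᵢ) = 1/8 + 1/8 + 2/8 + 2/8 + 1/8 = 7/8 = 0.875.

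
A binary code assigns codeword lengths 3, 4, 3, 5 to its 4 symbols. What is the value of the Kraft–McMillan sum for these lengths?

With common denominator 2^5 = 32: Σ 2^(−ℓᵢ) = 4/32 + 2/32 + 4/32 + 1/32 = 11/32 = 0.34375.

0.34375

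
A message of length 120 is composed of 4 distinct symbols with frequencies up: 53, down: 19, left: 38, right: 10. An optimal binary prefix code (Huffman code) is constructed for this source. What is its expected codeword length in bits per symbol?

Probabilities are the counts divided by 120.
Repeatedly combine the two least-probable nodes; the expected code length is the sum of the merged weights.
merge 1/12 + 19/120 → 29/120
merge 29/120 + 19/60 → 67/120
merge 53/120 + 67/120 → 1
L = 29/120 + 67/120 + 1 = 9/5 = 1.8 bits/symbol.

1.8 bits/symbol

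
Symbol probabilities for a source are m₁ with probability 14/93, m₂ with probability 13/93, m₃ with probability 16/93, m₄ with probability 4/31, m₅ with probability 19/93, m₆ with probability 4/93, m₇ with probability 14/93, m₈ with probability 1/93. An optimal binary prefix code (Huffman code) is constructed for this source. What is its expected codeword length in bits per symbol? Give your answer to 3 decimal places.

Repeatedly combine the two least-probable nodes; the expected code length is the sum of the merged weights.
merge 1/93 + 4/93 → 5/93
merge 5/93 + 4/31 → 17/93
merge 13/93 + 14/93 → 9/31
merge 14/93 + 16/93 → 10/31
merge 17/93 + 19/93 → 12/31
merge 9/31 + 10/31 → 19/31
merge 12/31 + 19/31 → 1
L = 5/93 + 17/93 + 9/31 + 10/31 + 12/31 + 19/31 + 1 = 265/93 ≈ 2.849 bits/symbol.

2.849 bits/symbol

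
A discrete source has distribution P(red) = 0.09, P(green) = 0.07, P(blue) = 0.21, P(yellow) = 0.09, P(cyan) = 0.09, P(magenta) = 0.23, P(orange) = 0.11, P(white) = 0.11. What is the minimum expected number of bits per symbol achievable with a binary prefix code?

Repeatedly combine the two least-probable nodes; the expected code length is the sum of the merged weights.
merge 7/100 + 9/100 → 4/25
merge 9/100 + 9/100 → 9/50
merge 11/100 + 11/100 → 11/50
merge 4/25 + 9/50 → 17/50
merge 21/100 + 11/50 → 43/100
merge 23/100 + 17/50 → 57/100
merge 43/100 + 57/100 → 1
L = 4/25 + 9/50 + 11/50 + 17/50 + 43/100 + 57/100 + 1 = 29/10 = 2.9 bits/symbol.

2.9 bits/symbol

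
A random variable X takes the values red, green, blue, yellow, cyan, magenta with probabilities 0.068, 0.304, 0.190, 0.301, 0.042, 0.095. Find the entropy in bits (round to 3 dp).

2.277 bits

H = −Σ pᵢ log₂ pᵢ.
−0.068·log₂(0.068) = 0.2637
−0.304·log₂(0.304) = 0.5222
−0.190·log₂(0.190) = 0.4552
−0.301·log₂(0.301) = 0.5214
−0.042·log₂(0.042) = 0.1921
−0.095·log₂(0.095) = 0.3226
Sum ≈ 2.2773 → 2.277 bits.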